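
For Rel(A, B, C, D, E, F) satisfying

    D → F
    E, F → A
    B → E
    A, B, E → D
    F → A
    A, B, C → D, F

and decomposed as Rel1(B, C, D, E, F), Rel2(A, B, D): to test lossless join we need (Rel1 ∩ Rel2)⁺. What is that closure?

A, B, D, E, F

Rel1 ∩ Rel2 = {B, D}.
D → F applies, adding F
B → E applies, adding E
F → A applies, adding A
Closure: {A, B, D, E, F}.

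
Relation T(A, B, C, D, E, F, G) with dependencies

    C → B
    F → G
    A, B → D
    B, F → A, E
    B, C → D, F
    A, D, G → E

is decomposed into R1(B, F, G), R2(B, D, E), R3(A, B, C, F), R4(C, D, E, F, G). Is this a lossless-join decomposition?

Yes

Chase test. Columns are A, B, C, D, E, F, G; row i has aⱼ where attribute j ∈ Ri, else bᵢⱼ.
Initial tableau (one row per fragment):
  row 1: b11 a2 b13 b14 b15 a6 a7
  row 2: b21 a2 b23 a4 a5 b26 b27
  row 3: a1 a2 a3 b34 b35 a6 b37
  row 4: b41 b42 a3 a4 a5 a6 a7
Rows 3 and 4 agree on C; apply C→B and equate their B entries.
Rows 1 and 3 agree on F; apply F→G and equate their G entries.
Rows 1 and 3 agree on B, F; apply B, F→A, E and equate their A, E entries.
Rows 1 and 4 agree on B, F; apply B, F→A, E and equate their A, E entries.
Rows 3 and 4 agree on B, C; apply B, C→D, F and equate their D, F entries.
Rows 1 and 3 agree on A, B; apply A, B→D and equate their D entries.
Row 3 is now all distinguished symbols — the join is lossless.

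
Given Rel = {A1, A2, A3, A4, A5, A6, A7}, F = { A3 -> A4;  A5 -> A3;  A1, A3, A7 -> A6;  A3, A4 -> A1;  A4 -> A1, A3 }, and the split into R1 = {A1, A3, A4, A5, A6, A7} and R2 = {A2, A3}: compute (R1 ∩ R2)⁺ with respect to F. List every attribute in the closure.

R1 ∩ R2 = {A3}.
A3 → A4 applies, adding A4
A3, A4 → A1 applies, adding A1
Closure: {A1, A3, A4}.

A1, A3, A4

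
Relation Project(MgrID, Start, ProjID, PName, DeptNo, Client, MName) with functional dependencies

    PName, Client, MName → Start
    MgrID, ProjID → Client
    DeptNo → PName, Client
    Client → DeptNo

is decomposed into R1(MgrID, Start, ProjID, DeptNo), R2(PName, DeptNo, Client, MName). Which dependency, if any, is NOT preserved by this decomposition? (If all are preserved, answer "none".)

Check PName, Client, MName → Start: no single fragment contains all of {Start, PName, Client, MName}, and the restricted closure of {PName, Client, MName} across the fragments never reaches {Start}.
MgrID, ProjID → Client is preserved.
DeptNo → PName, Client is preserved.
Client → DeptNo is preserved.

PName, Client, MName → Start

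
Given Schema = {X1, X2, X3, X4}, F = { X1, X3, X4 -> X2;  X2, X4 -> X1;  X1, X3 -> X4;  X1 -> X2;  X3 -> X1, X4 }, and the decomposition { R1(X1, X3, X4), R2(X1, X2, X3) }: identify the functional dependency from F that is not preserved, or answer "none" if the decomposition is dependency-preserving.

X2, X4 -> X1

Check X2, X4 → X1: no single fragment contains all of {X1, X2, X4}, and the restricted closure of {X2, X4} across the fragments never reaches {X1}.
X1, X3, X4 → X2 is preserved.
X1, X3 → X4 is preserved.
X1 → X2 is preserved.
X3 → X1, X4 is preserved.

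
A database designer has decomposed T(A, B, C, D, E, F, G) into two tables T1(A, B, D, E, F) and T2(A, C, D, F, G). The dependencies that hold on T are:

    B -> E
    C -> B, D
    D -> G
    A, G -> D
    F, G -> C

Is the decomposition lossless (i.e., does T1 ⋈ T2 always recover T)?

Common attributes: T1 ∩ T2 = {A, D, F}.
Closure of {A, D, F}: D → G applies, adding G; F, G → C applies, adding C; C → B, D applies, adding B; B → E applies, adding E. So (A, D, F)⁺ = {A, B, C, D, E, F, G}.
This closure contains every attribute of T1, so T1 ∩ T2 → T1. The join is lossless.

Yes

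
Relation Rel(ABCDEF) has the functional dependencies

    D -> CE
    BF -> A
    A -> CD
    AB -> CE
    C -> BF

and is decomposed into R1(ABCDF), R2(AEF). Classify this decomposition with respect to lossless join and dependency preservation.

lossless and dependency-preserving

Lossless test: (AF)⁺ = {ABCDEF}, which contains all of one fragment — lossless.
Dependency preservation: D → CE; AB → CE are not contained in any single fragment, but the restricted closure of each left-hand side across the fragments still reaches the right-hand side; the remaining FDs each lie inside some fragment. All dependencies are preserved.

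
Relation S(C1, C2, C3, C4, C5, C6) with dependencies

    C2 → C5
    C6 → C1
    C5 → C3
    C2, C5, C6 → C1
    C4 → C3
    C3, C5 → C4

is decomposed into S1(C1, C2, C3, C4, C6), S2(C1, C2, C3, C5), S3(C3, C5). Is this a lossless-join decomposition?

Chase test. Columns are C1, C2, C3, C4, C5, C6; row i has aⱼ where attribute j ∈ Si, else bᵢⱼ.
Initial tableau (one row per fragment):
  row 1: a1 a2 a3 a4 b15 a6
  row 2: a1 a2 a3 b24 a5 b26
  row 3: b31 b32 a3 b34 a5 b36
Rows 1 and 2 agree on C2; apply C2→C5 and equate their C5 entries.
Rows 1 and 2 agree on C3, C5; apply C3, C5→C4 and equate their C4 entries.
Rows 1 and 3 agree on C3, C5; apply C3, C5→C4 and equate their C4 entries.
Row 1 is now all distinguished symbols — the join is lossless.

Yes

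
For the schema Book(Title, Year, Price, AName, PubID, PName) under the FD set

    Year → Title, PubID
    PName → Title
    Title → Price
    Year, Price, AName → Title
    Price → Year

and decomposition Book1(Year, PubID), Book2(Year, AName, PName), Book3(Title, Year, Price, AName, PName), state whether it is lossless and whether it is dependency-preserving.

lossless and dependency-preserving

Lossless test (chase): Rows 1 and 2 agree on Year; apply Year→Title, PubID and equate their Title, PubID entries. Rows 1 and 3 agree on Year; apply Year→Title, PubID and equate their Title, PubID entries. Rows 1 and 2 agree on Title; apply Title→Price and equate their Price entries. Rows 1 and 3 agree on Title; apply Title→Price and equate their Price entries. Row 2 is now all distinguished symbols — the join is lossless.
Dependency preservation: Year → Title, PubID is not contained in any single fragment, but the restricted closure of its left-hand side across the fragments still reaches the right-hand side; the remaining FDs each lie inside some fragment. All dependencies are preserved.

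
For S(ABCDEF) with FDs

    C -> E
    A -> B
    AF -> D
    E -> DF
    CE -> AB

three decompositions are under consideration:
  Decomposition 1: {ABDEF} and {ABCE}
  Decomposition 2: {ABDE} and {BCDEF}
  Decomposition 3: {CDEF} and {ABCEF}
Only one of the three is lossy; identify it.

Decomposition 2

Decomposition 1: common = {ABE}, closure = {ABDEF} → lossless.
Decomposition 2: common = {BDE}, closure = {BDEF} → lossy.
Decomposition 3: common = {CEF}, closure = {ABCDEF} → lossless.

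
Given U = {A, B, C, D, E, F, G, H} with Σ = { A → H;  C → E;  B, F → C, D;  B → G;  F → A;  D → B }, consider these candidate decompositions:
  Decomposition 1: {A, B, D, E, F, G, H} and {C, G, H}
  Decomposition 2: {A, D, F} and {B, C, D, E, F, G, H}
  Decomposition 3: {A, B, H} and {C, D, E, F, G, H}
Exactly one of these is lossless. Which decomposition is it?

Decomposition 1: common = {G, H}, closure = {G, H} → lossy.
Decomposition 2: common = {D, F}, closure = {A, B, C, D, E, F, G, H} → lossless.
Decomposition 3: common = {H}, closure = {H} → lossy.

Decomposition 2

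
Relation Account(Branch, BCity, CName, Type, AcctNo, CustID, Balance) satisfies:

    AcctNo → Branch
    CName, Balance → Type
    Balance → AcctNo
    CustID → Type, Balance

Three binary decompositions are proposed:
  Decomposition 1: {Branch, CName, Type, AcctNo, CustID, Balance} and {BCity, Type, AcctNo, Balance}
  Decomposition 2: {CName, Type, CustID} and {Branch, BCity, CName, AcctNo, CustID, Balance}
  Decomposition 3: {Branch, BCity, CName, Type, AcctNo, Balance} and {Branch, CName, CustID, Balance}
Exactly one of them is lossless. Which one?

Decomposition 1: common = {Type, AcctNo, Balance}, closure = {Branch, Type, AcctNo, Balance} → lossy.
Decomposition 2: common = {CName, CustID}, closure = {Branch, CName, Type, AcctNo, CustID, Balance} → lossless.
Decomposition 3: common = {Branch, CName, Balance}, closure = {Branch, CName, Type, AcctNo, Balance} → lossy.

Decomposition 2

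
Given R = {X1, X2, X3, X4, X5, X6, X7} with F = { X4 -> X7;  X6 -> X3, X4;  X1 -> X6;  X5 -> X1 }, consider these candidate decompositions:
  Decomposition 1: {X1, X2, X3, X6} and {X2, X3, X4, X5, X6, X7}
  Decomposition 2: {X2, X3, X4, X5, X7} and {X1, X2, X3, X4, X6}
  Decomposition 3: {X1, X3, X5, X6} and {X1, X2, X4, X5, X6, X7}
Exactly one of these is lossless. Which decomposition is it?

Decomposition 1: common = {X2, X3, X6}, closure = {X2, X3, X4, X6, X7} → lossy.
Decomposition 2: common = {X2, X3, X4}, closure = {X2, X3, X4, X7} → lossy.
Decomposition 3: common = {X1, X5, X6}, closure = {X1, X3, X4, X5, X6, X7} → lossless.

Decomposition 3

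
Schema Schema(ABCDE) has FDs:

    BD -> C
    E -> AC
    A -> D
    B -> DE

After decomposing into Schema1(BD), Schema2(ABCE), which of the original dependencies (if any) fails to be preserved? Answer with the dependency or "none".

A -> D

Check A → D: no single fragment contains all of {AD}, and the restricted closure of {A} across the fragments never reaches {D}.
BD → C is preserved.
E → AC is preserved.
B → DE is preserved.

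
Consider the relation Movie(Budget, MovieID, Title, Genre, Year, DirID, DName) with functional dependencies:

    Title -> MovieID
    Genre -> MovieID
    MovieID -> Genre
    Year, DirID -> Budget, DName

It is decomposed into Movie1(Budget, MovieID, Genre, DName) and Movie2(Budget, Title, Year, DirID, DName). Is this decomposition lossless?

Common attributes: Movie1 ∩ Movie2 = {Budget, DName}.
No dependency enlarges {Budget, DName}, so (Budget, DName)⁺ = {Budget, DName}.
The closure contains neither all of Movie1 = {Budget, MovieID, Genre, DName} nor all of Movie2 = {Budget, Title, Year, DirID, DName}, so the common attributes are not a superkey of either fragment. The join is lossy.

No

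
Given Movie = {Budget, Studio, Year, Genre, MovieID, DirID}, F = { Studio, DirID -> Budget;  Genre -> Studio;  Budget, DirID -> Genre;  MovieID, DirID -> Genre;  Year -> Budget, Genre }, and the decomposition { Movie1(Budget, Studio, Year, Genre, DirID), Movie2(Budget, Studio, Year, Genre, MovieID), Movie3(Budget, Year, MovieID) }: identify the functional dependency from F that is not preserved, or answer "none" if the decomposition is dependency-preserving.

Check MovieID, DirID → Genre: no single fragment contains all of {Genre, MovieID, DirID}, and the restricted closure of {MovieID, DirID} across the fragments never reaches {Genre}.
Studio, DirID → Budget is preserved.
Genre → Studio is preserved.
Budget, DirID → Genre is preserved.
Year → Budget, Genre is preserved.

MovieID, DirID -> Genre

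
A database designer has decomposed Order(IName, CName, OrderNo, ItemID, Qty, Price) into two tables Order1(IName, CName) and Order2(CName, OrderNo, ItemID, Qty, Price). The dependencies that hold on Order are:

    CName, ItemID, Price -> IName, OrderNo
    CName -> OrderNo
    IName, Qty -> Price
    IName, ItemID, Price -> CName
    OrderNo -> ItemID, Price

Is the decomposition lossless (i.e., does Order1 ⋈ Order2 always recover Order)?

Yes

Common attributes: Order1 ∩ Order2 = {CName}.
Closure of {CName}: CName → OrderNo applies, adding OrderNo; OrderNo → ItemID, Price applies, adding ItemID, Price; CName, ItemID, Price → IName, OrderNo applies, adding IName. So (CName)⁺ = {IName, CName, OrderNo, ItemID, Price}.
This closure contains every attribute of Order1, so Order1 ∩ Order2 → Order1. The join is lossless.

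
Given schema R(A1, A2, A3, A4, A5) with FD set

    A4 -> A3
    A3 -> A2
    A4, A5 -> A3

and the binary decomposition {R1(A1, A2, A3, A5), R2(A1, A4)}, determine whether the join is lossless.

No

Common attributes: R1 ∩ R2 = {A1}.
No dependency enlarges {A1}, so (A1)⁺ = {A1}.
The closure contains neither all of R1 = {A1, A2, A3, A5} nor all of R2 = {A1, A4}, so the common attributes are not a superkey of either fragment. The join is lossy.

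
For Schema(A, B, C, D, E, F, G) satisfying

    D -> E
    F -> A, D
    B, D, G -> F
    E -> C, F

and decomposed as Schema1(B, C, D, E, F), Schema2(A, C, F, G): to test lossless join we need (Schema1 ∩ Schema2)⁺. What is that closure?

Schema1 ∩ Schema2 = {C, F}.
F → A, D applies, adding A, D
D → E applies, adding E
Closure: {A, C, D, E, F}.

A, C, D, E, F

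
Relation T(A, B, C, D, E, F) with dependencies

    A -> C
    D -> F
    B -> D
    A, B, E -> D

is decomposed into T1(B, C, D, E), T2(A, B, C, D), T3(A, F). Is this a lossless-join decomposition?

No

Chase test. Columns are A, B, C, D, E, F; row i has aⱼ where attribute j ∈ Ti, else bᵢⱼ.
Initial tableau (one row per fragment):
  row 1: b11 a2 a3 a4 a5 b16
  row 2: a1 a2 a3 a4 b25 b26
  row 3: a1 b32 b33 b34 b35 a6
Rows 2 and 3 agree on A; apply A→C and equate their C entries.
Rows 1 and 2 agree on D; apply D→F and equate their F entries.
No row becomes fully distinguished — the join is lossy.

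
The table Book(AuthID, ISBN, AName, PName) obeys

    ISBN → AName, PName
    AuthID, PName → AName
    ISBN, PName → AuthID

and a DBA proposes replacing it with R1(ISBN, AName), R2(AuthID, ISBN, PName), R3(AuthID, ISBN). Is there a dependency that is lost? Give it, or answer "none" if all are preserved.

Check AuthID, PName → AName: no single fragment contains all of {AuthID, AName, PName}, and the restricted closure of {AuthID, PName} across the fragments never reaches {AName}.
ISBN → AName, PName is preserved.
ISBN, PName → AuthID is preserved.

AuthID, PName → AName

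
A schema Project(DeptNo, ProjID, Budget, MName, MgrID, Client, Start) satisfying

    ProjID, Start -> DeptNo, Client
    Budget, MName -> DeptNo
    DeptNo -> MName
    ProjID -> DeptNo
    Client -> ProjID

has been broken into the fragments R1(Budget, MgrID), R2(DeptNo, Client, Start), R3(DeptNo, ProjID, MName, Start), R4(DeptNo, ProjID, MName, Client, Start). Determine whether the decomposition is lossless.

Chase test. Columns are DeptNo, ProjID, Budget, MName, MgrID, Client, Start; row i has aⱼ where attribute j ∈ Ri, else bᵢⱼ.
Initial tableau (one row per fragment):
  row 1: b11 b12 a3 b14 a5 b16 b17
  row 2: a1 b22 b23 b24 b25 a6 a7
  row 3: a1 a2 b33 a4 b35 b36 a7
  row 4: a1 a2 b43 a4 b45 a6 a7
Rows 3 and 4 agree on ProjID, Start; apply ProjID, Start→DeptNo, Client and equate their DeptNo, Client entries.
Rows 2 and 3 agree on DeptNo; apply DeptNo→MName and equate their MName entries.
Rows 2 and 3 agree on Client; apply Client→ProjID and equate their ProjID entries.
No row becomes fully distinguished — the join is lossy.

No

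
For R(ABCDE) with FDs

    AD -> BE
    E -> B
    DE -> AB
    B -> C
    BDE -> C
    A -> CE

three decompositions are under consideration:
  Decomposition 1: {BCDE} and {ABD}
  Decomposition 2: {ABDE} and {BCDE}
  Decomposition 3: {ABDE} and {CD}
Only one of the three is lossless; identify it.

Decomposition 1: common = {BD}, closure = {BCD} → lossy.
Decomposition 2: common = {BDE}, closure = {ABCDE} → lossless.
Decomposition 3: common = {D}, closure = {D} → lossy.

Decomposition 2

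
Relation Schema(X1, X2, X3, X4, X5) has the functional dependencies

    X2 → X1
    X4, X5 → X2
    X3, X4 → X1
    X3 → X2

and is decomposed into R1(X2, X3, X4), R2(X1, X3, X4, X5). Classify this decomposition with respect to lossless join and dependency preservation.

lossless but not dependency-preserving

Lossless test: (X3, X4)⁺ = {X1, X2, X3, X4}, which contains all of one fragment — lossless.
Dependency preservation: the restricted closure of {X2} across the fragments never reaches {X1}, so X2 → X1 cannot be enforced without a join — not preserved.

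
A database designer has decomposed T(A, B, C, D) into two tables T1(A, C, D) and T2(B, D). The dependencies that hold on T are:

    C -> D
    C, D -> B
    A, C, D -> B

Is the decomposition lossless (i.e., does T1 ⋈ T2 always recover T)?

Common attributes: T1 ∩ T2 = {D}.
No dependency enlarges {D}, so (D)⁺ = {D}.
The closure contains neither all of T1 = {A, C, D} nor all of T2 = {B, D}, so the common attributes are not a superkey of either fragment. The join is lossy.

No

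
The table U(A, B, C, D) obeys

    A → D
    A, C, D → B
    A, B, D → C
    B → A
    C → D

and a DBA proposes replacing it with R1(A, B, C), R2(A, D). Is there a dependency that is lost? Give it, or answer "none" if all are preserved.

Check C → D: no single fragment contains all of {C, D}, and the restricted closure of {C} across the fragments never reaches {D}.
A → D is preserved.
A, C, D → B is preserved.
A, B, D → C is preserved.
B → A is preserved.

C → D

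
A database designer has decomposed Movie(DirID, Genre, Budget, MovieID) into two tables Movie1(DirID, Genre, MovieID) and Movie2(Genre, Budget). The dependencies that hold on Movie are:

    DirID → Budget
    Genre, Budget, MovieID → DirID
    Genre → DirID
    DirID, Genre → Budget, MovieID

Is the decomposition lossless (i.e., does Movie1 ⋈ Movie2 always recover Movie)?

Common attributes: Movie1 ∩ Movie2 = {Genre}.
Closure of {Genre}: Genre → DirID applies, adding DirID; DirID, Genre → Budget, MovieID applies, adding Budget, MovieID. So (Genre)⁺ = {DirID, Genre, Budget, MovieID}.
This closure contains every attribute of Movie1, so Movie1 ∩ Movie2 → Movie1. The join is lossless.

Yes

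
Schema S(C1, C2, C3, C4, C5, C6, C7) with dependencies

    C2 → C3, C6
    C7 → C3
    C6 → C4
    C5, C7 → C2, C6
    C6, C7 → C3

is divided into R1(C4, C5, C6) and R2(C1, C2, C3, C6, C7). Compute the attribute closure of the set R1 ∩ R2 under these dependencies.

R1 ∩ R2 = {C6}.
C6 → C4 applies, adding C4
Closure: {C4, C6}.

C4, C6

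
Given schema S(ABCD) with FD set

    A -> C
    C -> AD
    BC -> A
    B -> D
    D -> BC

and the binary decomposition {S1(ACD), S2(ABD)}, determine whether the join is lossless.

Yes

Common attributes: S1 ∩ S2 = {AD}.
Closure of {AD}: A → C applies, adding C; D → BC applies, adding B. So (AD)⁺ = {ABCD}.
This closure contains every attribute of S1, so S1 ∩ S2 → S1. The join is lossless.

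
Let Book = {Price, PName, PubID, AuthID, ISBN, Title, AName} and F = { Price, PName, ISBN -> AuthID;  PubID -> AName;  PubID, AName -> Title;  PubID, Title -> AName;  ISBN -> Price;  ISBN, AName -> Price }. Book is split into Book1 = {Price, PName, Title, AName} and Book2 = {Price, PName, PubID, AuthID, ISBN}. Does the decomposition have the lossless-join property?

No

Common attributes: Book1 ∩ Book2 = {Price, PName}.
No dependency enlarges {Price, PName}, so (Price, PName)⁺ = {Price, PName}.
The closure contains neither all of Book1 = {Price, PName, Title, AName} nor all of Book2 = {Price, PName, PubID, AuthID, ISBN}, so the common attributes are not a superkey of either fragment. The join is lossy.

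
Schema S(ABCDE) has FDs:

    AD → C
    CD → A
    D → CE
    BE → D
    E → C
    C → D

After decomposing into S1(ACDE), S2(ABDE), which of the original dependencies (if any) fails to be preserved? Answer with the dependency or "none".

none

AD → C lies within S1.
CD → A lies within S1.
D → CE lies within S1.
BE → D lies within S2.
E → C lies within S1.
C → D lies within S1.
Every dependency is enforceable on the fragments, so the decomposition is dependency-preserving.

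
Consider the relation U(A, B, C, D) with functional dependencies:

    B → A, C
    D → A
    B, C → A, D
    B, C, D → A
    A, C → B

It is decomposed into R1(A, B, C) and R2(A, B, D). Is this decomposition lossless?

Common attributes: R1 ∩ R2 = {A, B}.
Closure of {A, B}: B → A, C applies, adding C; B, C → A, D applies, adding D. So (A, B)⁺ = {A, B, C, D}.
This closure contains every attribute of R1, so R1 ∩ R2 → R1. The join is lossless.

Yes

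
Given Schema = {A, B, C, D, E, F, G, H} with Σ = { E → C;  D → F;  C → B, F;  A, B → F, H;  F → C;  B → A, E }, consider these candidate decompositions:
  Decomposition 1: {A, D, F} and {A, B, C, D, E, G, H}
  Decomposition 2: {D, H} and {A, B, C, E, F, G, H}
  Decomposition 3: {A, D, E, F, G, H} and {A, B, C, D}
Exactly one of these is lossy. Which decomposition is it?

Decomposition 1: common = {A, D}, closure = {A, B, C, D, E, F, H} → lossless.
Decomposition 2: common = {H}, closure = {H} → lossy.
Decomposition 3: common = {A, D}, closure = {A, B, C, D, E, F, H} → lossless.

Decomposition 2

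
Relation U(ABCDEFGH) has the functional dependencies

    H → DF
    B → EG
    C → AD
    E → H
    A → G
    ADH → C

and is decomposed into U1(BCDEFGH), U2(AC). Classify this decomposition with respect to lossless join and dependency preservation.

lossless but not dependency-preserving

Lossless test: (C)⁺ = {ACDG}, which contains all of one fragment — lossless.
Dependency preservation: the restricted closure of {A} across the fragments never reaches {G}, so A → G cannot be enforced without a join — not preserved.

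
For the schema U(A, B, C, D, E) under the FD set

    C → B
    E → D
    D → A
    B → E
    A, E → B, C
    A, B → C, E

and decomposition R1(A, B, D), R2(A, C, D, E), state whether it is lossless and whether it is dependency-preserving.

lossy and not dependency-preserving

Lossless test: (A, D)⁺ = {A, D}, which is a superkey of neither fragment — lossy.
Dependency preservation: the restricted closure of {C} across the fragments never reaches {B}, so C → B cannot be enforced without a join — not preserved.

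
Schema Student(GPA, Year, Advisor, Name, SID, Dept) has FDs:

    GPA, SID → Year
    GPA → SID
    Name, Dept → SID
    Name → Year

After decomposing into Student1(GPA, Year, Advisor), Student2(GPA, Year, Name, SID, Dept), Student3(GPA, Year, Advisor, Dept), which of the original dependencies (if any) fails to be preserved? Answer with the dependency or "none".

none

GPA, SID → Year lies within Student2.
GPA → SID lies within Student2.
Name, Dept → SID lies within Student2.
Name → Year lies within Student2.
Every dependency is enforceable on the fragments, so the decomposition is dependency-preserving.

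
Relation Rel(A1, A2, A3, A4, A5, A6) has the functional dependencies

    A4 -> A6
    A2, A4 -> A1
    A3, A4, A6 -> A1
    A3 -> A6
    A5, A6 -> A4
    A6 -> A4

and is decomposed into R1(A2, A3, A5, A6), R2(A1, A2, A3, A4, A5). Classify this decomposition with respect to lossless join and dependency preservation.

Lossless test: (A2, A3, A5)⁺ = {A1, A2, A3, A4, A5, A6}, which contains all of one fragment — lossless.
Dependency preservation: the restricted closure of {A4} across the fragments never reaches {A6}, so A4 → A6 cannot be enforced without a join — not preserved.

lossless but not dependency-preserving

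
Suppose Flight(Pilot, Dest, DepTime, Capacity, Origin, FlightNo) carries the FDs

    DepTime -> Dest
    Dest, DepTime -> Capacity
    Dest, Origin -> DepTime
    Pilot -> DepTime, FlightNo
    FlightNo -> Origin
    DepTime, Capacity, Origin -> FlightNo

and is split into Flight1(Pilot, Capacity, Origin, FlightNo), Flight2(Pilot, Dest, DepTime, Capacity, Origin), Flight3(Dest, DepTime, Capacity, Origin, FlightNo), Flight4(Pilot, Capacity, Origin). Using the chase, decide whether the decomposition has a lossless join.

Yes

Chase test. Columns are Pilot, Dest, DepTime, Capacity, Origin, FlightNo; row i has aⱼ where attribute j ∈ Flighti, else bᵢⱼ.
Initial tableau (one row per fragment):
  row 1: a1 b12 b13 a4 a5 a6
  row 2: a1 a2 a3 a4 a5 b26
  row 3: b31 a2 a3 a4 a5 a6
  row 4: a1 b42 b43 a4 a5 b46
Rows 1 and 2 agree on Pilot; apply Pilot→DepTime, FlightNo and equate their DepTime, FlightNo entries.
Rows 1 and 4 agree on Pilot; apply Pilot→DepTime, FlightNo and equate their DepTime, FlightNo entries.
Rows 1 and 2 agree on DepTime; apply DepTime→Dest and equate their Dest entries.
Rows 1 and 4 agree on DepTime; apply DepTime→Dest and equate their Dest entries.
Row 1 is now all distinguished symbols — the join is lossless.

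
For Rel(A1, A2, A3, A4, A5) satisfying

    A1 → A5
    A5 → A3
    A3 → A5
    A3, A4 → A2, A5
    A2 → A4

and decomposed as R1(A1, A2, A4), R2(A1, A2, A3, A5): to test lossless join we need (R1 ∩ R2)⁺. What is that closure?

R1 ∩ R2 = {A1, A2}.
A1 → A5 applies, adding A5
A5 → A3 applies, adding A3
A2 → A4 applies, adding A4
Closure: {A1, A2, A3, A4, A5}.

A1, A2, A3, A4, A5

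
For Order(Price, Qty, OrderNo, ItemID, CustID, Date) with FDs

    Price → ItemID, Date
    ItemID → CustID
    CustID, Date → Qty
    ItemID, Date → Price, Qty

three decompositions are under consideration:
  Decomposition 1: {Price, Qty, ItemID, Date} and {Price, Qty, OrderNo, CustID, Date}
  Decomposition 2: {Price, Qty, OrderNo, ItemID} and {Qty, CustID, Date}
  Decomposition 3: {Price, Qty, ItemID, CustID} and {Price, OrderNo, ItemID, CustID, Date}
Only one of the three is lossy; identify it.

Decomposition 2

Decomposition 1: common = {Price, Qty, Date}, closure = {Price, Qty, ItemID, CustID, Date} → lossless.
Decomposition 2: common = {Qty}, closure = {Qty} → lossy.
Decomposition 3: common = {Price, ItemID, CustID}, closure = {Price, Qty, ItemID, CustID, Date} → lossless.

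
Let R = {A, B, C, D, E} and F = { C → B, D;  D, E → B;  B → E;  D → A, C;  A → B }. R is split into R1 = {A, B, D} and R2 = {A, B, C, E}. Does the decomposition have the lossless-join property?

Common attributes: R1 ∩ R2 = {A, B}.
Closure of {A, B}: B → E applies, adding E. So (A, B)⁺ = {A, B, E}.
The closure contains neither all of R1 = {A, B, D} nor all of R2 = {A, B, C, E}, so the common attributes are not a superkey of either fragment. The join is lossy.

No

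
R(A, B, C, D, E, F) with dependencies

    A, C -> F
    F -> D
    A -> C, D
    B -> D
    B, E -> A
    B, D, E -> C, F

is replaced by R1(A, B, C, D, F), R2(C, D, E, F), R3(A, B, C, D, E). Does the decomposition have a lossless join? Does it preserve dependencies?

Lossless test (chase): Rows 1 and 3 agree on A, C; apply A, C→F and equate their F entries. Row 3 is now all distinguished symbols — the join is lossless.
Dependency preservation: B, D, E → C, F is not contained in any single fragment, but the restricted closure of its left-hand side across the fragments still reaches the right-hand side; the remaining FDs each lie inside some fragment. All dependencies are preserved.

lossless and dependency-preserving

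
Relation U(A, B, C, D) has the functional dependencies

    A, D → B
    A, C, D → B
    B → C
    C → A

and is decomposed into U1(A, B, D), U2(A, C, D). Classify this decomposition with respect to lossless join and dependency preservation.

Lossless test: (A, D)⁺ = {A, B, C, D}, which contains all of one fragment — lossless.
Dependency preservation: the restricted closure of {B} across the fragments never reaches {C}, so B → C cannot be enforced without a join — not preserved.

lossless but not dependency-preserving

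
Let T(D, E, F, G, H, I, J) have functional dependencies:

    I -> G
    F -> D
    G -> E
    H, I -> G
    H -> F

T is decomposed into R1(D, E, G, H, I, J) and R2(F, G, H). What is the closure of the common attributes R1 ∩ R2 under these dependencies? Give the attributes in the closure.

R1 ∩ R2 = {G, H}.
G → E applies, adding E
H → F applies, adding F
F → D applies, adding D
Closure: {D, E, F, G, H}.

D, E, F, G, H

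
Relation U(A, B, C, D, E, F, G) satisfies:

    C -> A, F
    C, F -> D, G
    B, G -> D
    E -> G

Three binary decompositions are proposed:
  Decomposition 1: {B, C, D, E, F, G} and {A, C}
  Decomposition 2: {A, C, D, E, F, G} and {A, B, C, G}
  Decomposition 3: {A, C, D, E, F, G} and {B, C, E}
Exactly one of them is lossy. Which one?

Decomposition 2

Decomposition 1: common = {C}, closure = {A, C, D, F, G} → lossless.
Decomposition 2: common = {A, C, G}, closure = {A, C, D, F, G} → lossy.
Decomposition 3: common = {C, E}, closure = {A, C, D, E, F, G} → lossless.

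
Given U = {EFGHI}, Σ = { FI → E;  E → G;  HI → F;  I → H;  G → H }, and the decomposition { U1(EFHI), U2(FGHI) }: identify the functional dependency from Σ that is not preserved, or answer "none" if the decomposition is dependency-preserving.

E → G

Check E → G: no single fragment contains all of {EG}, and the restricted closure of {E} across the fragments never reaches {G}.
FI → E is preserved.
HI → F is preserved.
I → H is preserved.
G → H is preserved.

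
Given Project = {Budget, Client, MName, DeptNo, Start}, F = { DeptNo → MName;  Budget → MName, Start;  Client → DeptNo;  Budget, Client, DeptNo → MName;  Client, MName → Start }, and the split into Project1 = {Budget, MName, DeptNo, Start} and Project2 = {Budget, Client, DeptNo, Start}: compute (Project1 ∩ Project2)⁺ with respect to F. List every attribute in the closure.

Project1 ∩ Project2 = {Budget, DeptNo, Start}.
DeptNo → MName applies, adding MName
Closure: {Budget, MName, DeptNo, Start}.

Budget, MName, DeptNo, Start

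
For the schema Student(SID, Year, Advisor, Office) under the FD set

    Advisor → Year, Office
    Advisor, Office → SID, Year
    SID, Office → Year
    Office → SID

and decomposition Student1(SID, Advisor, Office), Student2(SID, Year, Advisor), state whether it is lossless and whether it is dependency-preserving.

lossless but not dependency-preserving

Lossless test: (SID, Advisor)⁺ = {SID, Year, Advisor, Office}, which contains all of one fragment — lossless.
Dependency preservation: the restricted closure of {SID, Office} across the fragments never reaches {Year}, so SID, Office → Year cannot be enforced without a join — not preserved.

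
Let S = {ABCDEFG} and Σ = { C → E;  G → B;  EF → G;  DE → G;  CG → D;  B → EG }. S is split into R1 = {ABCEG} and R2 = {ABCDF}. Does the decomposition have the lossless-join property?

Common attributes: R1 ∩ R2 = {ABC}.
Closure of {ABC}: C → E applies, adding E; B → EG applies, adding G; CG → D applies, adding D. So (ABC)⁺ = {ABCDEG}.
This closure contains every attribute of R1, so R1 ∩ R2 → R1. The join is lossless.

Yes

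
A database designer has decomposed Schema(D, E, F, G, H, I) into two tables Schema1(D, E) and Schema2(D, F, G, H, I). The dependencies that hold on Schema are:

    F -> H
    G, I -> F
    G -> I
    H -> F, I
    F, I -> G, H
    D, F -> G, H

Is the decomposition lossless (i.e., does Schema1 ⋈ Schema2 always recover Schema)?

No

Common attributes: Schema1 ∩ Schema2 = {D}.
No dependency enlarges {D}, so (D)⁺ = {D}.
The closure contains neither all of Schema1 = {D, E} nor all of Schema2 = {D, F, G, H, I}, so the common attributes are not a superkey of either fragment. The join is lossy.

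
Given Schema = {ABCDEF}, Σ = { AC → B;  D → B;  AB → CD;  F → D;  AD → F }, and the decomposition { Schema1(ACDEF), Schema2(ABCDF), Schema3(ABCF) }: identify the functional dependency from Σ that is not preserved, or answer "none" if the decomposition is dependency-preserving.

AC → B lies within Schema2.
D → B lies within Schema2.
AB → CD lies within Schema2.
F → D lies within Schema1.
AD → F lies within Schema1.
Every dependency is enforceable on the fragments, so the decomposition is dependency-preserving.

none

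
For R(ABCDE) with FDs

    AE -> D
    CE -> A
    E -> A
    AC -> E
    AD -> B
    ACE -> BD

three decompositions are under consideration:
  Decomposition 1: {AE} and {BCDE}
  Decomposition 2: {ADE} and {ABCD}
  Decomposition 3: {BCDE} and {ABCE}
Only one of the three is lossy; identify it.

Decomposition 2

Decomposition 1: common = {E}, closure = {ABDE} → lossless.
Decomposition 2: common = {AD}, closure = {ABD} → lossy.
Decomposition 3: common = {BCE}, closure = {ABCDE} → lossless.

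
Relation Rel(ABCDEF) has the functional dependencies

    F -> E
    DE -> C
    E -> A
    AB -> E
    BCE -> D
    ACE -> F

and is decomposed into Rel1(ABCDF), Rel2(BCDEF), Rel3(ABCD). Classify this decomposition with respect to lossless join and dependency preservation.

lossless but not dependency-preserving

Lossless test (chase): Rows 1 and 2 agree on F; apply F→E and equate their E entries. Rows 1 and 2 agree on E; apply E→A and equate their A entries. Rows 1 and 3 agree on AB; apply AB→E and equate their E entries. Rows 1 and 3 agree on ACE; apply ACE→F and equate their F entries. Row 1 is now all distinguished symbols — the join is lossless.
Dependency preservation: the restricted closure of {E} across the fragments never reaches {A}, so E → A cannot be enforced without a join — not preserved.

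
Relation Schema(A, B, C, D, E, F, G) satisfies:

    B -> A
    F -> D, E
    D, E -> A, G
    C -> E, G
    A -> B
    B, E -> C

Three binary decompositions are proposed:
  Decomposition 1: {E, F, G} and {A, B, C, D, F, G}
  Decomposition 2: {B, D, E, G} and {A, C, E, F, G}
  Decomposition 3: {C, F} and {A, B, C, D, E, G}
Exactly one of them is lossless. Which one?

Decomposition 1

Decomposition 1: common = {F, G}, closure = {A, B, C, D, E, F, G} → lossless.
Decomposition 2: common = {E, G}, closure = {E, G} → lossy.
Decomposition 3: common = {C}, closure = {C, E, G} → lossy.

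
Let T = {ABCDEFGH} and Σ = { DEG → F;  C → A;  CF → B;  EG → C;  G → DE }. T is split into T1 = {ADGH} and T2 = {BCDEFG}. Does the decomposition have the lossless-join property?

Yes

Common attributes: T1 ∩ T2 = {DG}.
Closure of {DG}: G → DE applies, adding E; DEG → F applies, adding F; EG → C applies, adding C; C → A applies, adding A; CF → B applies, adding B. So (DG)⁺ = {ABCDEFG}.
This closure contains every attribute of T2, so T1 ∩ T2 → T2. The join is lossless.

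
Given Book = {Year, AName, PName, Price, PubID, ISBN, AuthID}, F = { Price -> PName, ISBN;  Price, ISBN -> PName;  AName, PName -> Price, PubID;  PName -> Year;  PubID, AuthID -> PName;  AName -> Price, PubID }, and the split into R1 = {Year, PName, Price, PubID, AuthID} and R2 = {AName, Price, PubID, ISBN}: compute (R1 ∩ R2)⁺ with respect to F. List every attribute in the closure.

R1 ∩ R2 = {Price, PubID}.
Price → PName, ISBN applies, adding PName, ISBN
PName → Year applies, adding Year
Closure: {Year, PName, Price, PubID, ISBN}.

Year, PName, Price, PubID, ISBN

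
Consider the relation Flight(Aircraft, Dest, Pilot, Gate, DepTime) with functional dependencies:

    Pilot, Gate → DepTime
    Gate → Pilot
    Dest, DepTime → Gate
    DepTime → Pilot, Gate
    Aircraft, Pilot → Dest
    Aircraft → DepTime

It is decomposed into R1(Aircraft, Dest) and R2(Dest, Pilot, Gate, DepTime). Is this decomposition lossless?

Common attributes: R1 ∩ R2 = {Dest}.
No dependency enlarges {Dest}, so (Dest)⁺ = {Dest}.
The closure contains neither all of R1 = {Aircraft, Dest} nor all of R2 = {Dest, Pilot, Gate, DepTime}, so the common attributes are not a superkey of either fragment. The join is lossy.

No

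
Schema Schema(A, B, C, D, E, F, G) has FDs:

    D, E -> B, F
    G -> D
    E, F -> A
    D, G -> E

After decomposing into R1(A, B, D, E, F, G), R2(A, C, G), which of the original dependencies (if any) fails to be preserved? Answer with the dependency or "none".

none

D, E → B, F lies within R1.
G → D lies within R1.
E, F → A lies within R1.
D, G → E lies within R1.
Every dependency is enforceable on the fragments, so the decomposition is dependency-preserving.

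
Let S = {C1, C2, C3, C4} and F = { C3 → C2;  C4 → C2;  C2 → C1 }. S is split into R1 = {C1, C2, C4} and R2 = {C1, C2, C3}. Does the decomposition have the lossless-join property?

Common attributes: R1 ∩ R2 = {C1, C2}.
No dependency enlarges {C1, C2}, so (C1, C2)⁺ = {C1, C2}.
The closure contains neither all of R1 = {C1, C2, C4} nor all of R2 = {C1, C2, C3}, so the common attributes are not a superkey of either fragment. The join is lossy.

No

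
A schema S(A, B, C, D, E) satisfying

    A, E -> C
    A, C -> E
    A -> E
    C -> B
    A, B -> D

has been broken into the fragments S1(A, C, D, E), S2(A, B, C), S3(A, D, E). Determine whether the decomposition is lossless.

Yes

Chase test. Columns are A, B, C, D, E; row i has aⱼ where attribute j ∈ Si, else bᵢⱼ.
Initial tableau (one row per fragment):
  row 1: a1 b12 a3 a4 a5
  row 2: a1 a2 a3 b24 b25
  row 3: a1 b32 b33 a4 a5
Rows 1 and 3 agree on A, E; apply A, E→C and equate their C entries.
Rows 1 and 2 agree on A, C; apply A, C→E and equate their E entries.
Rows 1 and 2 agree on C; apply C→B and equate their B entries.
Rows 1 and 3 agree on C; apply C→B and equate their B entries.
Rows 1 and 2 agree on A, B; apply A, B→D and equate their D entries.
Row 1 is now all distinguished symbols — the join is lossless.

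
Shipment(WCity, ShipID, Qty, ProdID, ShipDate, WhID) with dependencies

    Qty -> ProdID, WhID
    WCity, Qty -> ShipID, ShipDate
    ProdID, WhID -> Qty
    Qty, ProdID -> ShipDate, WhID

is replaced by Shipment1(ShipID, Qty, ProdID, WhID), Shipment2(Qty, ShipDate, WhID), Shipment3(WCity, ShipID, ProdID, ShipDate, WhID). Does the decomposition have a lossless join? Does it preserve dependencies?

lossless and dependency-preserving

Lossless test (chase): Rows 1 and 2 agree on Qty; apply Qty→ProdID, WhID and equate their ProdID, WhID entries. Rows 1 and 3 agree on ProdID, WhID; apply ProdID, WhID→Qty and equate their Qty entries. Rows 1 and 2 agree on Qty, ProdID; apply Qty, ProdID→ShipDate, WhID and equate their ShipDate, WhID entries. Row 3 is now all distinguished symbols — the join is lossless.
Dependency preservation: WCity, Qty → ShipID, ShipDate; Qty, ProdID → ShipDate, WhID are not contained in any single fragment, but the restricted closure of each left-hand side across the fragments still reaches the right-hand side; the remaining FDs each lie inside some fragment. All dependencies are preserved.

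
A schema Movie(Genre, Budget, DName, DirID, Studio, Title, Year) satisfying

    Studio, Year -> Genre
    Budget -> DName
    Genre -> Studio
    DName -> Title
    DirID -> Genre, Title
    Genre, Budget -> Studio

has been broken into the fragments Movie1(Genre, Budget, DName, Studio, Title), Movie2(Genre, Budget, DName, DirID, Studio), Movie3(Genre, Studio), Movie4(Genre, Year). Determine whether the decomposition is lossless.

No

Chase test. Columns are Genre, Budget, DName, DirID, Studio, Title, Year; row i has aⱼ where attribute j ∈ Moviei, else bᵢⱼ.
Initial tableau (one row per fragment):
  row 1: a1 a2 a3 b14 a5 a6 b17
  row 2: a1 a2 a3 a4 a5 b26 b27
  row 3: a1 b32 b33 b34 a5 b36 b37
  row 4: a1 b42 b43 b44 b45 b46 a7
Rows 1 and 4 agree on Genre; apply Genre→Studio and equate their Studio entries.
Rows 1 and 2 agree on DName; apply DName→Title and equate their Title entries.
No row becomes fully distinguished — the join is lossy.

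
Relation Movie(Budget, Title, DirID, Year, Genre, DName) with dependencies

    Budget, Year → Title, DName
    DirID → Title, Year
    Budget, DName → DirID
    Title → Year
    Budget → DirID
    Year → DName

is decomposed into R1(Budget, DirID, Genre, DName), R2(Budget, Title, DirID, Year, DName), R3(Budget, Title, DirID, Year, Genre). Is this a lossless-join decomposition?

Yes

Chase test. Columns are Budget, Title, DirID, Year, Genre, DName; row i has aⱼ where attribute j ∈ Ri, else bᵢⱼ.
Initial tableau (one row per fragment):
  row 1: a1 b12 a3 b14 a5 a6
  row 2: a1 a2 a3 a4 b25 a6
  row 3: a1 a2 a3 a4 a5 b36
Rows 2 and 3 agree on Budget, Year; apply Budget, Year→Title, DName and equate their Title, DName entries.
Rows 1 and 2 agree on DirID; apply DirID→Title, Year and equate their Title, Year entries.
Row 1 is now all distinguished symbols — the join is lossless.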